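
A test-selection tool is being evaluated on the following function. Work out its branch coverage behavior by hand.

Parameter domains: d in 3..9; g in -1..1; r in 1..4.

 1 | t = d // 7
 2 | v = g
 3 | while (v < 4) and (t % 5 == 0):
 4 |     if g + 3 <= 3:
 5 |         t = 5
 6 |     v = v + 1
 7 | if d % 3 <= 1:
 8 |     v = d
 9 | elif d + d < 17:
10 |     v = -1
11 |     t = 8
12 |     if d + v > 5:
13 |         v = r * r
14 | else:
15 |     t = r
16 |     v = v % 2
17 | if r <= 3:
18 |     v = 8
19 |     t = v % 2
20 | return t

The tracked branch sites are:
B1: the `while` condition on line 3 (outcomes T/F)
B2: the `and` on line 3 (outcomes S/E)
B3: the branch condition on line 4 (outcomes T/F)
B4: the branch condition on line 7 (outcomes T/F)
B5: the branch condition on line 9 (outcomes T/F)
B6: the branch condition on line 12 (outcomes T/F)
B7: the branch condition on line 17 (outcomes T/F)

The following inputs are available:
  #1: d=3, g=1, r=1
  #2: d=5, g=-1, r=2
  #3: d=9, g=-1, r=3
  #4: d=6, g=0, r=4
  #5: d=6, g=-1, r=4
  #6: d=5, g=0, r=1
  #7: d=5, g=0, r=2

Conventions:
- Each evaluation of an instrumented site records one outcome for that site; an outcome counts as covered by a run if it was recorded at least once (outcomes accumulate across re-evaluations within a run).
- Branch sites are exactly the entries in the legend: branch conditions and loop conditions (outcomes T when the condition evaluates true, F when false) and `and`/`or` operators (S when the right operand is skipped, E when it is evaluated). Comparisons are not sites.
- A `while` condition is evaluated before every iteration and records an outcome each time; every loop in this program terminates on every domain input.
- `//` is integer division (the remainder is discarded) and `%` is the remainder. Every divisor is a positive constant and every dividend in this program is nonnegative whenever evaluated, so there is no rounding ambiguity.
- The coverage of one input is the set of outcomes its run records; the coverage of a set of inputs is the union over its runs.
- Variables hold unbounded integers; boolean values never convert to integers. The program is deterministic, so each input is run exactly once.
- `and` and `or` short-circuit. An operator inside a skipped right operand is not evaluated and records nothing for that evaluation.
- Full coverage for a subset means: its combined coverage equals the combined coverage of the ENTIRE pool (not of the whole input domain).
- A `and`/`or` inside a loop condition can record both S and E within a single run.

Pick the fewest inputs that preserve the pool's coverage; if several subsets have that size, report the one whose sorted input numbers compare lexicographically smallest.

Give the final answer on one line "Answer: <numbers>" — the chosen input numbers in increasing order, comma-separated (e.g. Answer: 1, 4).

run #1 (d=3, g=1, r=1) runs B2->E, B1->T, B3->F, B2->E, B1->T, B3->F, B2->E, B1->T, B3->F, B2->S, B1->F, B4->T, B7->T; records B1=T, B1=F, B2=S, B2=E, B3=F, B4=T, B7=T
run #2 (d=5, g=-1, r=2) runs B2->E, B1->T, B3->T, B2->E, B1->T, B3->T, B2->E, B1->T, B3->T, B2->E, B1->T, B3->T, B2->E, B1->T, ...; records B1=T, B1=F, B2=S, B2=E, B3=T, B4=F, B5=T, B6=F, B7=T
run #3 (d=9, g=-1, r=3) runs B2->E, B1->F, B4->T, B7->T; records B1=F, B2=E, B4=T, B7=T
run #4 (d=6, g=0, r=4) runs B2->E, B1->T, B3->T, B2->E, B1->T, B3->T, B2->E, B1->T, B3->T, B2->E, B1->T, B3->T, B2->S, B1->F, ...; records B1=T, B1=F, B2=S, B2=E, B3=T, B4=T, B7=F
run #5 (d=6, g=-1, r=4) runs B2->E, B1->T, B3->T, B2->E, B1->T, B3->T, B2->E, B1->T, B3->T, B2->E, B1->T, B3->T, B2->E, B1->T, ...; records B1=T, B1=F, B2=S, B2=E, B3=T, B4=T, B7=F
run #6 (d=5, g=0, r=1) runs B2->E, B1->T, B3->T, B2->E, B1->T, B3->T, B2->E, B1->T, B3->T, B2->E, B1->T, B3->T, B2->S, B1->F, ...; records B1=T, B1=F, B2=S, B2=E, B3=T, B4=F, B5=T, B6=F, B7=T
run #7 (d=5, g=0, r=2) runs B2->E, B1->T, B3->T, B2->E, B1->T, B3->T, B2->E, B1->T, B3->T, B2->E, B1->T, B3->T, B2->S, B1->F, ...; records B1=T, B1=F, B2=S, B2=E, B3=T, B4=F, B5=T, B6=F, B7=T
the full pool covers 12 outcomes: B1=T, B1=F, B2=S, B2=E, B3=T, B3=F, B4=T, B4=F, B5=T, B6=F, B7=T, B7=F
checked all size-1 subsets: none covers 12 outcomes (max 9/12)
checked all size-2 subsets: none covers 12 outcomes (max 11/12)
size 3: inputs {1, 2, 4} cover all 12 outcomes, and no lexicographically smaller subset of this size does

Answer: 1, 2, 4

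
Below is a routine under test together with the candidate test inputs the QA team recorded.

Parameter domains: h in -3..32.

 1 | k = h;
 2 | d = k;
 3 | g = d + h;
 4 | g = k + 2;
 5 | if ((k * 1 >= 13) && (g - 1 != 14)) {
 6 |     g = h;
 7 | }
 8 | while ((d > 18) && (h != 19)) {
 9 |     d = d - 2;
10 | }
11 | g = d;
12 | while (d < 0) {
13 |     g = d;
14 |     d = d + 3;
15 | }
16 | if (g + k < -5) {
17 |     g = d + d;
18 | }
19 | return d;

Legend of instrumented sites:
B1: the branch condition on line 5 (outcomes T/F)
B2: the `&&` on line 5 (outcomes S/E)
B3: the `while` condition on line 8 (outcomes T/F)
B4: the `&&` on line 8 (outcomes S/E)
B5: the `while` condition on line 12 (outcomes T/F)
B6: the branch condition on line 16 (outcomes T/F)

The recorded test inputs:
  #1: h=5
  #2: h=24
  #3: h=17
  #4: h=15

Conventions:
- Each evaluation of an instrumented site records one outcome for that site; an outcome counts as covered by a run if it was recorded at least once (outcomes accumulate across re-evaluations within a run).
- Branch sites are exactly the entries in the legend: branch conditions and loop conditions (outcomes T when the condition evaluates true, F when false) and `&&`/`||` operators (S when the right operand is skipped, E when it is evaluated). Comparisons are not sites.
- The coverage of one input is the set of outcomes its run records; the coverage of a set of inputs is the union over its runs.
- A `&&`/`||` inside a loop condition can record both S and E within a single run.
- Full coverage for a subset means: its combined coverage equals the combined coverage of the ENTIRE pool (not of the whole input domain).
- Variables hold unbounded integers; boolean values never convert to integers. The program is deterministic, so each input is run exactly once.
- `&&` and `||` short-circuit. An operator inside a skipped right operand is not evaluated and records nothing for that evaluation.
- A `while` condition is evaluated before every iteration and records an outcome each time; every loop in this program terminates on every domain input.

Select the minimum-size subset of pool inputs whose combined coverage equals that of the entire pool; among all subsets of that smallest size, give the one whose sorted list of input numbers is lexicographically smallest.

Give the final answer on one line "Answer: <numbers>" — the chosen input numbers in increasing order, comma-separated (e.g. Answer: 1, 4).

test 1 (h=5) fires B2->S, B1->F, B4->S, B3->F, B5->F, B6->F; hits B1=F, B2=S, B3=F, B4=S, B5=F, B6=F
test 2 (h=24) fires B2->E, B1->T, B4->E, B3->T, B4->E, B3->T, B4->E, B3->T, B4->S, B3->F, B5->F, B6->F; hits B1=T, B2=E, B3=T, B3=F, B4=S, B4=E, B5=F, B6=F
test 3 (h=17) fires B2->E, B1->T, B4->S, B3->F, B5->F, B6->F; hits B1=T, B2=E, B3=F, B4=S, B5=F, B6=F
test 4 (h=15) fires B2->E, B1->T, B4->S, B3->F, B5->F, B6->F; hits B1=T, B2=E, B3=F, B4=S, B5=F, B6=F
union over all inputs: B1=T, B1=F, B2=S, B2=E, B3=T, B3=F, B4=S, B4=E, B5=F, B6=F (10 outcomes)
every size-1 subset falls short of the 10 outcomes (best: 8/10)
at size 2, {1, 2} reaches all 10 outcomes; every lexicographically earlier size-2 subset fails

Answer: 1, 2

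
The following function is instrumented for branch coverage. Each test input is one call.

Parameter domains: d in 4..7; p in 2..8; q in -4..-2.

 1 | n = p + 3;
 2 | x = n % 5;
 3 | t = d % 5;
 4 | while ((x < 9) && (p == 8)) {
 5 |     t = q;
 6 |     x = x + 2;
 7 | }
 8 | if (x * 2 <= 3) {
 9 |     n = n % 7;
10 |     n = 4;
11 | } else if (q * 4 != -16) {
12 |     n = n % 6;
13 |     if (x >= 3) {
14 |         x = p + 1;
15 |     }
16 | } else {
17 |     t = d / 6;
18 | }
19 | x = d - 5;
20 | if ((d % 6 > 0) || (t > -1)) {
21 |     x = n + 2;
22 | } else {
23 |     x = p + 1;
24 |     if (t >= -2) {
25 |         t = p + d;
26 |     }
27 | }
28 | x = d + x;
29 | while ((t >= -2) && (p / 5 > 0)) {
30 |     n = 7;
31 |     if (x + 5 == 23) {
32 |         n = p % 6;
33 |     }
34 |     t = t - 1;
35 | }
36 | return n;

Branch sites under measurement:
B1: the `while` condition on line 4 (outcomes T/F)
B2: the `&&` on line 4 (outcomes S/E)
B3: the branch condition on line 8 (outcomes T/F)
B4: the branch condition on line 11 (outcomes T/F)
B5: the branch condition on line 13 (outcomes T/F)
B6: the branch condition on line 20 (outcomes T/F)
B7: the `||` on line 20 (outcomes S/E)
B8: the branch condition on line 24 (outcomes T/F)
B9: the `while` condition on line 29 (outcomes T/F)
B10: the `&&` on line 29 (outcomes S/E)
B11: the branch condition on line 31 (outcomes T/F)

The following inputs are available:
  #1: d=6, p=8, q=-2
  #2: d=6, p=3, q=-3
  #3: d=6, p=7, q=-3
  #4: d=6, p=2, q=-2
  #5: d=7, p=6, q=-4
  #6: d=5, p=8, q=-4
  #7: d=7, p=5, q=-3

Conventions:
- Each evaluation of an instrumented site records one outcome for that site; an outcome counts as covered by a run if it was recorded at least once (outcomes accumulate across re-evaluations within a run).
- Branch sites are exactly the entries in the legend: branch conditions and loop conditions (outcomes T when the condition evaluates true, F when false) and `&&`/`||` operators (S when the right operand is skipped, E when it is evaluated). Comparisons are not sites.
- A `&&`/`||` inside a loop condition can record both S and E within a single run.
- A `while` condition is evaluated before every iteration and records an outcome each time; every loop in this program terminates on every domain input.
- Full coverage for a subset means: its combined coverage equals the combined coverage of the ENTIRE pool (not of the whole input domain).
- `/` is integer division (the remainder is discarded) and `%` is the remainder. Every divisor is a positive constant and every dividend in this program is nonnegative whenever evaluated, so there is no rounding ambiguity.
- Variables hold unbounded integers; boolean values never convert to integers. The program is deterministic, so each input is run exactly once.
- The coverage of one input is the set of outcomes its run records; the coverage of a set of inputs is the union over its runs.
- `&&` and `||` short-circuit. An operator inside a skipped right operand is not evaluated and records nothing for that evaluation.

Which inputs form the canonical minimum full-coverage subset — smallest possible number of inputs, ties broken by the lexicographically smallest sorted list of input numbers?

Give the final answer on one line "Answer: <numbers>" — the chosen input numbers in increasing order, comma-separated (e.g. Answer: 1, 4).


run #1 (d=6, p=8, q=-2) records B1=T, B1=F, B2=S, B2=E, B3=F, B4=T, B5=T, B6=F, B7=E, B8=T, B9=T, B9=F, B10=S, B10=E, B11=F
run #2 (d=6, p=3, q=-3) records B1=F, B2=E, B3=T, B6=T, B7=E, B9=F, B10=E
run #3 (d=6, p=7, q=-3) records B1=F, B2=E, B3=T, B6=T, B7=E, B9=T, B9=F, B10=S, B10=E, B11=F
run #4 (d=6, p=2, q=-2) records B1=F, B2=E, B3=T, B6=T, B7=E, B9=F, B10=E
run #5 (d=7, p=6, q=-4) records B1=F, B2=E, B3=F, B4=F, B6=T, B7=S, B9=T, B9=F, B10=S, B10=E, B11=T
run #6 (d=5, p=8, q=-4) records B1=T, B1=F, B2=S, B2=E, B3=F, B4=F, B6=T, B7=S, B9=T, B9=F, B10=S, B10=E, B11=T
run #7 (d=7, p=5, q=-3) records B1=F, B2=E, B3=F, B4=T, B5=T, B6=T, B7=S, B9=T, B9=F, B10=S, B10=E, B11=F
together the pool reaches 20 outcomes: B1=T, B1=F, B2=S, B2=E, B3=T, B3=F, B4=T, B4=F, B5=T, B6=T, B6=F, B7=S, B7=E, B8=T, B9=T, B9=F, B10=S, B10=E, B11=T, B11=F
no size-1 subset reaches all 20 outcomes (best union: 15/20)
no size-2 subset reaches all 20 outcomes (best union: 19/20)
at size 3, {1, 2, 5} reaches all 20 outcomes; every lexicographically earlier size-3 subset fails
Answer: 1, 2, 5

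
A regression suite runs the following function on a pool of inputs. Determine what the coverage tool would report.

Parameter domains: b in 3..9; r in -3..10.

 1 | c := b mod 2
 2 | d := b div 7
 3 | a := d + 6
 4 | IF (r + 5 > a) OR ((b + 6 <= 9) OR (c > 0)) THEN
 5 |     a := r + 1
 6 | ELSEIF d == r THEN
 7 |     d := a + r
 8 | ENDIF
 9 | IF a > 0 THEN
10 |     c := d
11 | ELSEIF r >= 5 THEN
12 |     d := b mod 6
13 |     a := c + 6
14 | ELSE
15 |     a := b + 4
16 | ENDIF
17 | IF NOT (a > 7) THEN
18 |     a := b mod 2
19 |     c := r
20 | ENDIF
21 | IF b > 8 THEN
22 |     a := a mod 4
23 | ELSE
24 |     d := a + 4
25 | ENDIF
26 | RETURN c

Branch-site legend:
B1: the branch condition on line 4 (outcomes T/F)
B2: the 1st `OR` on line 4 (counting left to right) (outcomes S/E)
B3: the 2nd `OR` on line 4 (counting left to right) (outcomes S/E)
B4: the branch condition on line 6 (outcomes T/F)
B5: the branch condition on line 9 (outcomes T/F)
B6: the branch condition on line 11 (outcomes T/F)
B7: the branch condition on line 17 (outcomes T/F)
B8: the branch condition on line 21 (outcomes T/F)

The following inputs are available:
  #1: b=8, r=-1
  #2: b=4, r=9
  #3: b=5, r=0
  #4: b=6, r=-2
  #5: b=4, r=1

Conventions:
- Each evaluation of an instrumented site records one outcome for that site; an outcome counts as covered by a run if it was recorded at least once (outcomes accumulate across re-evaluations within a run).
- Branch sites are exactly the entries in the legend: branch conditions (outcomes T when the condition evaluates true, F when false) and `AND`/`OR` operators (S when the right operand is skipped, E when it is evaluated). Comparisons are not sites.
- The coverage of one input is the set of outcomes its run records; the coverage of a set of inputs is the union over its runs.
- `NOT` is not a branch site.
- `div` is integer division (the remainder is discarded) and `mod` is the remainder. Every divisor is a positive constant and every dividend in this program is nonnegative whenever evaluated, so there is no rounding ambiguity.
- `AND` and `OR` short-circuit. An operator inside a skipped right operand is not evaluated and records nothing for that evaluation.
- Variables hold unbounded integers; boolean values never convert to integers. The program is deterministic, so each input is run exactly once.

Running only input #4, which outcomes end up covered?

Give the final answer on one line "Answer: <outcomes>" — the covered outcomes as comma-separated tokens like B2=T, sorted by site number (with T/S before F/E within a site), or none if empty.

Tracing the run of input #4 (b=6, r=-2):
  B2->E, B3->E, B1->F, B4->F, B5->T, B7->T, B8->F
collecting distinct outcomes: B1=F, B2=E, B3=E, B4=F, B5=T, B7=T, B8=F

Answer: B1=F, B2=E, B3=E, B4=F, B5=T, B7=T, B8=F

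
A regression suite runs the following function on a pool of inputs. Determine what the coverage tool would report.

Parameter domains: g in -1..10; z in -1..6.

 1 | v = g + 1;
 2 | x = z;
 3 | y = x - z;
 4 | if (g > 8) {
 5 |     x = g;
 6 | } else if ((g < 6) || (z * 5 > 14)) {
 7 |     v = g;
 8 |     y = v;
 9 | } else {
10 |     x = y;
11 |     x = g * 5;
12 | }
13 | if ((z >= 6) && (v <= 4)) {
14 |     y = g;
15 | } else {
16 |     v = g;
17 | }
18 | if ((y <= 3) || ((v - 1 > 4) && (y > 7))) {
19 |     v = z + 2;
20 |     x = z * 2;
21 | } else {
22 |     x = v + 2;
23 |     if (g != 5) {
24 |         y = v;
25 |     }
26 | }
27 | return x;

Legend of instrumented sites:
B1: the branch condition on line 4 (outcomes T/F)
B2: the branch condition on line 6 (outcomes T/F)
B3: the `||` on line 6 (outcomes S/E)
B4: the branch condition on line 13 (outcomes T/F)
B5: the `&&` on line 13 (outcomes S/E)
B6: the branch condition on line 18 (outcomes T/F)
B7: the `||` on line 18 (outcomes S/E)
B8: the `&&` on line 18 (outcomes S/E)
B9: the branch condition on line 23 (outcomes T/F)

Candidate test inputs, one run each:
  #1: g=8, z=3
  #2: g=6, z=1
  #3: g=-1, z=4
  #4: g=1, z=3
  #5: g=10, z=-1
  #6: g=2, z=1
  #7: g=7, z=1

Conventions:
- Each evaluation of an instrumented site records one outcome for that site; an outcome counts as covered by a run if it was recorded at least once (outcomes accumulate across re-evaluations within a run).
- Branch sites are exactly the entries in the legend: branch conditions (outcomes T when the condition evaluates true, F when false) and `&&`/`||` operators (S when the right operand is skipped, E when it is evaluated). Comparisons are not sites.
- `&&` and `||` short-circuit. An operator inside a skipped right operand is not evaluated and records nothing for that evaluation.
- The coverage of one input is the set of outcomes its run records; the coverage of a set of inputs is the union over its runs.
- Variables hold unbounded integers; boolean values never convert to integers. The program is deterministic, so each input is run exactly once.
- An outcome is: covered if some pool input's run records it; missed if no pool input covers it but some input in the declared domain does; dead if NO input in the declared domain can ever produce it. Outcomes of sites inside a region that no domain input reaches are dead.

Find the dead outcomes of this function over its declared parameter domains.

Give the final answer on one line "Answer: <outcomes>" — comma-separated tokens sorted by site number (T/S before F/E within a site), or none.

checking every outcome against all 96 domain inputs:
  reachable outcomes have witnesses, e.g. B1=T (e.g. g=9, z=-1), B1=F (e.g. g=-1, z=-1), B2=T (e.g. g=-1, z=-1), B2=F (e.g. g=6, z=-1)

Answer: none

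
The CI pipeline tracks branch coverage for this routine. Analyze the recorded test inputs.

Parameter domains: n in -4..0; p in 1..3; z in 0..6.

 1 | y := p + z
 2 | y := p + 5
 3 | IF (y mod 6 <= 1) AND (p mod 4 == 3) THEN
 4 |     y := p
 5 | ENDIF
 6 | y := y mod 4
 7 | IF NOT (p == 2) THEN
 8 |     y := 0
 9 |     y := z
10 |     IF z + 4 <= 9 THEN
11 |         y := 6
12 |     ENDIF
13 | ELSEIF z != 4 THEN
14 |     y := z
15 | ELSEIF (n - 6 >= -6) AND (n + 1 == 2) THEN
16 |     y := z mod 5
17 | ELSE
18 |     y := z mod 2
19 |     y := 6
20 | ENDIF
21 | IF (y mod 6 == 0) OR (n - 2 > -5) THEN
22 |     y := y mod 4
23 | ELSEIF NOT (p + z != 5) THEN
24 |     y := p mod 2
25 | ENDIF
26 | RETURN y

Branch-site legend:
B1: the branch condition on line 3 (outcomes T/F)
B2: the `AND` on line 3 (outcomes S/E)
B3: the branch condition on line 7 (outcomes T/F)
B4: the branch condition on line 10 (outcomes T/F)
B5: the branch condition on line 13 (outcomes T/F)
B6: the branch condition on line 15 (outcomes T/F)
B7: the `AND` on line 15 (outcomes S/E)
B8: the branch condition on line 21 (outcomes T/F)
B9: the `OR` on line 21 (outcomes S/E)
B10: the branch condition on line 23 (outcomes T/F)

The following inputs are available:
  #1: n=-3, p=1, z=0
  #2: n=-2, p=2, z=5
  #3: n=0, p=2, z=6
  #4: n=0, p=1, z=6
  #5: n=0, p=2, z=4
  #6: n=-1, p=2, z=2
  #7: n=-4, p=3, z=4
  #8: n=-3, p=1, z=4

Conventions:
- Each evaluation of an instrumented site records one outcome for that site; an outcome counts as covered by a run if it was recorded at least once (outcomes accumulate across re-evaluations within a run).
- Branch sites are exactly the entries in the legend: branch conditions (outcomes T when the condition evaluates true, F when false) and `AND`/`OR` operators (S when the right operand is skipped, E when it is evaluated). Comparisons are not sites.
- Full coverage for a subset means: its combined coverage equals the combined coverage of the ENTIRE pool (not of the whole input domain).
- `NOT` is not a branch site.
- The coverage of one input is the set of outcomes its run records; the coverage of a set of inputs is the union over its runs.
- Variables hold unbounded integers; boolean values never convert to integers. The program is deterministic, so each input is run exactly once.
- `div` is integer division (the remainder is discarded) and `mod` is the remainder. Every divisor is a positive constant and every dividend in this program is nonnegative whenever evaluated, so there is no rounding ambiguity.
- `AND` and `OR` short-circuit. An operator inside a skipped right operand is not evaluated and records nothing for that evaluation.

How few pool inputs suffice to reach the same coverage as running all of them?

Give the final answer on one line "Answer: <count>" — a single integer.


input #1, n=-3, p=1, z=0: outcomes B1=F, B2=E, B3=T, B4=T, B8=T, B9=S
input #2, n=-2, p=2, z=5: outcomes B1=F, B2=E, B3=F, B5=T, B8=T, B9=E
input #3, n=0, p=2, z=6: outcomes B1=F, B2=E, B3=F, B5=T, B8=T, B9=S
input #4, n=0, p=1, z=6: outcomes B1=F, B2=E, B3=T, B4=F, B8=T, B9=S
input #5, n=0, p=2, z=4: outcomes B1=F, B2=E, B3=F, B5=F, B6=F, B7=E, B8=T, B9=S
input #6, n=-1, p=2, z=2: outcomes B1=F, B2=E, B3=F, B5=T, B8=T, B9=E
input #7, n=-4, p=3, z=4: outcomes B1=F, B2=S, B3=T, B4=T, B8=T, B9=S
input #8, n=-3, p=1, z=4: outcomes B1=F, B2=E, B3=T, B4=T, B8=T, B9=S
pool-wide coverage (14 outcomes): B1=F, B2=S, B2=E, B3=T, B3=F, B4=T, B4=F, B5=T, B5=F, B6=F, B7=E, B8=T, B9=S, B9=E
no size-1 subset reaches all 14 outcomes (best union: 8/14)
no size-2 subset reaches all 14 outcomes (best union: 11/14)
no size-3 subset reaches all 14 outcomes (best union: 13/14)
inputs {2, 4, 5, 7} (size 4) cover everything; no size-4 subset with a lexicographically smaller index list covers all 14
Answer: 4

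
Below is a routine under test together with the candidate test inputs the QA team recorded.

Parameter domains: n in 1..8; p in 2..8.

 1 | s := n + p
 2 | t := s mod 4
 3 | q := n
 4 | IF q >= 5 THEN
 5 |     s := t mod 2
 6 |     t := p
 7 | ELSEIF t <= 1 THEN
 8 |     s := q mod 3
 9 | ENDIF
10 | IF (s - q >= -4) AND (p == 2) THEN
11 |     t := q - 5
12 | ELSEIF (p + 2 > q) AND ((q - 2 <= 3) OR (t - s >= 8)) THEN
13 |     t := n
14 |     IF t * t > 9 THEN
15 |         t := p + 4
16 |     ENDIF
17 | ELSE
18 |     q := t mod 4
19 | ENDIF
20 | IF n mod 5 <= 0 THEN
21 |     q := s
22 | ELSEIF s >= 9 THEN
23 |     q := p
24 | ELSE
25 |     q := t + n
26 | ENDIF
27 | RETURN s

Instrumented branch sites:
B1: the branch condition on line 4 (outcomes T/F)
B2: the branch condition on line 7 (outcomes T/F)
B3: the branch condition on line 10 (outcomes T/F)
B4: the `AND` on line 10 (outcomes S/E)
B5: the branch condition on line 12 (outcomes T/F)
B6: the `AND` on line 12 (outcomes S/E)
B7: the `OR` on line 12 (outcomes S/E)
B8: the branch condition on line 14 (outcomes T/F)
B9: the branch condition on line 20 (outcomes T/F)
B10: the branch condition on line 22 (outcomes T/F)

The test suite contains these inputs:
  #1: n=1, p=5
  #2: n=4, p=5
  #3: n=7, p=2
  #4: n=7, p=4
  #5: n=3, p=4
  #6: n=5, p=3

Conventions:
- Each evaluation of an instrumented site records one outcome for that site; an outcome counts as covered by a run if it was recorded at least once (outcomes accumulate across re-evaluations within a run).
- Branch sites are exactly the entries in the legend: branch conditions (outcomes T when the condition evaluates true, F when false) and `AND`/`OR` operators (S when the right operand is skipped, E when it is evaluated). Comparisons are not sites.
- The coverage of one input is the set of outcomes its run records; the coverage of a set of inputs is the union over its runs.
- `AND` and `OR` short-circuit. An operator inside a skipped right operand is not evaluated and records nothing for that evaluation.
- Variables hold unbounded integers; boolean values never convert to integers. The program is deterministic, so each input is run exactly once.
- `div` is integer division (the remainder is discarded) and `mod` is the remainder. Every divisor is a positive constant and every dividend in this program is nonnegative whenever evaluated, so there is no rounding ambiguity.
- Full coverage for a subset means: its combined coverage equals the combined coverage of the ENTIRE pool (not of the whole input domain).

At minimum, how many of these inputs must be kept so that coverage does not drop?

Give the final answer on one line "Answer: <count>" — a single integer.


#1 (n=1, p=5) -> covered: B1=F, B2=F, B3=F, B4=E, B5=T, B6=E, B7=S, B8=F, B9=F, B10=F
#2 (n=4, p=5) -> covered: B1=F, B2=T, B3=F, B4=E, B5=T, B6=E, B7=S, B8=T, B9=F, B10=F
#3 (n=7, p=2) -> covered: B1=T, B3=F, B4=S, B5=F, B6=S, B9=F, B10=F
#4 (n=7, p=4) -> covered: B1=T, B3=F, B4=S, B5=F, B6=S, B9=F, B10=F
#5 (n=3, p=4) -> covered: B1=F, B2=F, B3=F, B4=E, B5=T, B6=E, B7=S, B8=F, B9=F, B10=F
#6 (n=5, p=3) -> covered: B1=T, B3=F, B4=S, B5=F, B6=S, B9=T
together the pool reaches 17 outcomes: B1=T, B1=F, B2=T, B2=F, B3=F, B4=S, B4=E, B5=T, B5=F, B6=S, B6=E, B7=S, B8=T, B8=F, B9=T, B9=F, B10=F
no size-1 subset reaches all 17 outcomes (best union: 10/17)
no size-2 subset reaches all 17 outcomes (best union: 15/17)
inputs {1, 2, 6} (size 3) cover everything; no size-3 subset with a lexicographically smaller index list covers all 17
Answer: 3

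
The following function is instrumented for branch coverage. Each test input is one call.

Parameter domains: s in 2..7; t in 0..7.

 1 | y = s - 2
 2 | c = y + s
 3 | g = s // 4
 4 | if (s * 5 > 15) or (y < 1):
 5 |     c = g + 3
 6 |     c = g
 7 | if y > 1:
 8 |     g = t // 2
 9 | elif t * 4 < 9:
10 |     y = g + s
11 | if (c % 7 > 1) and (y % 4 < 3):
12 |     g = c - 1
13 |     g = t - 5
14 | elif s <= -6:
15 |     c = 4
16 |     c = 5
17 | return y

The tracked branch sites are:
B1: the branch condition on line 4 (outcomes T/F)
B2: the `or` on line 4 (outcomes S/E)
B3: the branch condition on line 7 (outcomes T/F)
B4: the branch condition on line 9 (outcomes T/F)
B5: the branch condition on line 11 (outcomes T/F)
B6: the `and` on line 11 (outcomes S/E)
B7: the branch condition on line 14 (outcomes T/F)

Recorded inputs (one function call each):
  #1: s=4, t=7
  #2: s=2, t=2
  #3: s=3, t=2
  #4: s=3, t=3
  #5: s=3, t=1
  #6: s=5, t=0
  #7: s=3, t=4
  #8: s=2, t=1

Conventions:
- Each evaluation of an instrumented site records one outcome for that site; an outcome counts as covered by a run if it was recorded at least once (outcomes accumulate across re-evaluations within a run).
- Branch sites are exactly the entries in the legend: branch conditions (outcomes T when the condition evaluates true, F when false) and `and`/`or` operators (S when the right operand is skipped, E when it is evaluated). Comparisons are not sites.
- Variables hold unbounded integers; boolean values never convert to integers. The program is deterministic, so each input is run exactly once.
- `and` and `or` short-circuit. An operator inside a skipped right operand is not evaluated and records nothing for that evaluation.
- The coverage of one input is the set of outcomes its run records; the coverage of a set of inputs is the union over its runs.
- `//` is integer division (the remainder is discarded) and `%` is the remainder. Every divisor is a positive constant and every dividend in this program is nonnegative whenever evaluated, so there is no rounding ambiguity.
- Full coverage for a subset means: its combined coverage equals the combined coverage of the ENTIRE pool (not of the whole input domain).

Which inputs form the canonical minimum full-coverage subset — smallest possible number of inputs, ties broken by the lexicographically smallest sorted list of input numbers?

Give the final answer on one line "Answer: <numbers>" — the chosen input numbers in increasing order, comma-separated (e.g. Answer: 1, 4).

#1 (s=4, t=7) -> covered: B1=T, B2=S, B3=T, B5=F, B6=S, B7=F
#2 (s=2, t=2) -> covered: B1=T, B2=E, B3=F, B4=T, B5=F, B6=S, B7=F
#3 (s=3, t=2) -> covered: B1=F, B2=E, B3=F, B4=T, B5=F, B6=E, B7=F
#4 (s=3, t=3) -> covered: B1=F, B2=E, B3=F, B4=F, B5=T, B6=E
#5 (s=3, t=1) -> covered: B1=F, B2=E, B3=F, B4=T, B5=F, B6=E, B7=F
#6 (s=5, t=0) -> covered: B1=T, B2=S, B3=T, B5=F, B6=S, B7=F
#7 (s=3, t=4) -> covered: B1=F, B2=E, B3=F, B4=F, B5=T, B6=E
#8 (s=2, t=1) -> covered: B1=T, B2=E, B3=F, B4=T, B5=F, B6=S, B7=F
the full pool covers 13 outcomes: B1=T, B1=F, B2=S, B2=E, B3=T, B3=F, B4=T, B4=F, B5=T, B5=F, B6=S, B6=E, B7=F
every size-1 subset falls short of the 13 outcomes (best: 7/13)
every size-2 subset falls short of the 13 outcomes (best: 12/13)
size 3: inputs {1, 2, 4} cover all 13 outcomes, and no lexicographically smaller subset of this size does

Answer: 1, 2, 4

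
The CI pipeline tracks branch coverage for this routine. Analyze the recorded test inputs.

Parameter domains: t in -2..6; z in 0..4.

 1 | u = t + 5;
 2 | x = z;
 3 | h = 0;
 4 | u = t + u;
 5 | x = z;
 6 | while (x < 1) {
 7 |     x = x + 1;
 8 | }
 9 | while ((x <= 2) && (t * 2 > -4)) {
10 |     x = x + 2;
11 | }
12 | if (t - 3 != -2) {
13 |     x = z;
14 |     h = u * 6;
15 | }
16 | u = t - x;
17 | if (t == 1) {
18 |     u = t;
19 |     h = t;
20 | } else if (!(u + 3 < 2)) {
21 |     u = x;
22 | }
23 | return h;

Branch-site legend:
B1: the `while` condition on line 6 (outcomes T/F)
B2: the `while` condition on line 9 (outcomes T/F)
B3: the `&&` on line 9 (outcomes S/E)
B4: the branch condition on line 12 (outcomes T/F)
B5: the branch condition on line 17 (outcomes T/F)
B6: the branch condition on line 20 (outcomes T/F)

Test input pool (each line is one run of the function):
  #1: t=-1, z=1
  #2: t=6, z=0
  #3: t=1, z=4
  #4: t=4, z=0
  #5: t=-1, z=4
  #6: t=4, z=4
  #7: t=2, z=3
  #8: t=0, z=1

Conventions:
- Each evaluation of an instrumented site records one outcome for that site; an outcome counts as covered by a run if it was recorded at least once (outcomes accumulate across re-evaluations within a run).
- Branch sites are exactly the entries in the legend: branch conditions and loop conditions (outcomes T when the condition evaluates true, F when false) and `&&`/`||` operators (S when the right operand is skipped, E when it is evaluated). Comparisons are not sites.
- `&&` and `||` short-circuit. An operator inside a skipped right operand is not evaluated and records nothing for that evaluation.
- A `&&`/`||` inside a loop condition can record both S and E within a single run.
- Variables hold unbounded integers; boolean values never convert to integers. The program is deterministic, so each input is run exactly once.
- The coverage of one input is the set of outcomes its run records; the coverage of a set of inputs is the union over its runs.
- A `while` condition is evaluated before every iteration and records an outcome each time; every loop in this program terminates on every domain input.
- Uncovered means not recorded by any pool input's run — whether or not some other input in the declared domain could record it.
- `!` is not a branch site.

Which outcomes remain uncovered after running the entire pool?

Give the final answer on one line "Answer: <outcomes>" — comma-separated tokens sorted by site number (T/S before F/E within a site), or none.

input #1, t=-1, z=1: events B1->F, B3->E, B2->T, B3->S, B2->F, B4->T, B5->F, B6->F; outcomes B1=F, B2=T, B2=F, B3=S, B3=E, B4=T, B5=F, B6=F
input #2, t=6, z=0: events B1->T, B1->F, B3->E, B2->T, B3->S, B2->F, B4->T, B5->F, B6->T; outcomes B1=T, B1=F, B2=T, B2=F, B3=S, B3=E, B4=T, B5=F, B6=T
input #3, t=1, z=4: events B1->F, B3->S, B2->F, B4->F, B5->T; outcomes B1=F, B2=F, B3=S, B4=F, B5=T
input #4, t=4, z=0: events B1->T, B1->F, B3->E, B2->T, B3->S, B2->F, B4->T, B5->F, B6->T; outcomes B1=T, B1=F, B2=T, B2=F, B3=S, B3=E, B4=T, B5=F, B6=T
input #5, t=-1, z=4: events B1->F, B3->S, B2->F, B4->T, B5->F, B6->F; outcomes B1=F, B2=F, B3=S, B4=T, B5=F, B6=F
input #6, t=4, z=4: events B1->F, B3->S, B2->F, B4->T, B5->F, B6->T; outcomes B1=F, B2=F, B3=S, B4=T, B5=F, B6=T
input #7, t=2, z=3: events B1->F, B3->S, B2->F, B4->T, B5->F, B6->T; outcomes B1=F, B2=F, B3=S, B4=T, B5=F, B6=T
input #8, t=0, z=1: events B1->F, B3->E, B2->T, B3->S, B2->F, B4->T, B5->F, B6->T; outcomes B1=F, B2=T, B2=F, B3=S, B3=E, B4=T, B5=F, B6=T
union over the pool: B1=T, B1=F, B2=T, B2=F, B3=S, B3=E, B4=T, B4=F, B5=T, B5=F, B6=T, B6=F
uncovered (0 of 12): none

Answer: none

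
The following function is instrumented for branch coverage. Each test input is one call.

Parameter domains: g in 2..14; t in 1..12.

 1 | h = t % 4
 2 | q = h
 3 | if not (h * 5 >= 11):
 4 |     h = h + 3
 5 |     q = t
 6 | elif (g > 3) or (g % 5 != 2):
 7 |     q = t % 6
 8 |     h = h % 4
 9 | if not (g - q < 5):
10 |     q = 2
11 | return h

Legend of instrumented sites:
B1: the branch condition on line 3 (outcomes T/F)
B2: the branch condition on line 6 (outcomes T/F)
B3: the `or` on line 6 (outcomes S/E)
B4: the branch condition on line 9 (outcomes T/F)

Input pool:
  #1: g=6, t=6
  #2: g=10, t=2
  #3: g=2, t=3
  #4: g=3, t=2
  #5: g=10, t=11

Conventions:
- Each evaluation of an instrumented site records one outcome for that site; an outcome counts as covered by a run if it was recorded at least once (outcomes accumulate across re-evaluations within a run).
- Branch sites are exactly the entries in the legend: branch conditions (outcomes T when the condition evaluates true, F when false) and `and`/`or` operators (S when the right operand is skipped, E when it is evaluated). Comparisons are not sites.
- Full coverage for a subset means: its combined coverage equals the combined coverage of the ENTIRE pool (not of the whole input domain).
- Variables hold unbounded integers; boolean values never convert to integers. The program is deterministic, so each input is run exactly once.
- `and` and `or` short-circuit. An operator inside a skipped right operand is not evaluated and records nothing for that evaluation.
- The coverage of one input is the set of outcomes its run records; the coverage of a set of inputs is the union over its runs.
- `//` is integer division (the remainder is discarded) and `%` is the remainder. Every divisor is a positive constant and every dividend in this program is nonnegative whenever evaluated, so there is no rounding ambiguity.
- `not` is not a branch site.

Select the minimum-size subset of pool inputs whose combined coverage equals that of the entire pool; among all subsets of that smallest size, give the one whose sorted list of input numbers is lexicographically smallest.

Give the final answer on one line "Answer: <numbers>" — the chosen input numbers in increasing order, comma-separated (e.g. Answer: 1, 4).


input #1, g=6, t=6: events B1->T, B4->F; outcomes B1=T, B4=F
input #2, g=10, t=2: events B1->T, B4->T; outcomes B1=T, B4=T
input #3, g=2, t=3: events B1->F, B3->E, B2->F, B4->F; outcomes B1=F, B2=F, B3=E, B4=F
input #4, g=3, t=2: events B1->T, B4->F; outcomes B1=T, B4=F
input #5, g=10, t=11: events B1->F, B3->S, B2->T, B4->T; outcomes B1=F, B2=T, B3=S, B4=T
the full pool covers 8 outcomes: B1=T, B1=F, B2=T, B2=F, B3=S, B3=E, B4=T, B4=F
checked all size-1 subsets: none covers 8 outcomes (max 4/8)
checked all size-2 subsets: none covers 8 outcomes (max 7/8)
the canonical winner is {1, 3, 5}: size 3, full 8-outcome coverage, earliest index list among size-3 covers
Answer: 1, 3, 5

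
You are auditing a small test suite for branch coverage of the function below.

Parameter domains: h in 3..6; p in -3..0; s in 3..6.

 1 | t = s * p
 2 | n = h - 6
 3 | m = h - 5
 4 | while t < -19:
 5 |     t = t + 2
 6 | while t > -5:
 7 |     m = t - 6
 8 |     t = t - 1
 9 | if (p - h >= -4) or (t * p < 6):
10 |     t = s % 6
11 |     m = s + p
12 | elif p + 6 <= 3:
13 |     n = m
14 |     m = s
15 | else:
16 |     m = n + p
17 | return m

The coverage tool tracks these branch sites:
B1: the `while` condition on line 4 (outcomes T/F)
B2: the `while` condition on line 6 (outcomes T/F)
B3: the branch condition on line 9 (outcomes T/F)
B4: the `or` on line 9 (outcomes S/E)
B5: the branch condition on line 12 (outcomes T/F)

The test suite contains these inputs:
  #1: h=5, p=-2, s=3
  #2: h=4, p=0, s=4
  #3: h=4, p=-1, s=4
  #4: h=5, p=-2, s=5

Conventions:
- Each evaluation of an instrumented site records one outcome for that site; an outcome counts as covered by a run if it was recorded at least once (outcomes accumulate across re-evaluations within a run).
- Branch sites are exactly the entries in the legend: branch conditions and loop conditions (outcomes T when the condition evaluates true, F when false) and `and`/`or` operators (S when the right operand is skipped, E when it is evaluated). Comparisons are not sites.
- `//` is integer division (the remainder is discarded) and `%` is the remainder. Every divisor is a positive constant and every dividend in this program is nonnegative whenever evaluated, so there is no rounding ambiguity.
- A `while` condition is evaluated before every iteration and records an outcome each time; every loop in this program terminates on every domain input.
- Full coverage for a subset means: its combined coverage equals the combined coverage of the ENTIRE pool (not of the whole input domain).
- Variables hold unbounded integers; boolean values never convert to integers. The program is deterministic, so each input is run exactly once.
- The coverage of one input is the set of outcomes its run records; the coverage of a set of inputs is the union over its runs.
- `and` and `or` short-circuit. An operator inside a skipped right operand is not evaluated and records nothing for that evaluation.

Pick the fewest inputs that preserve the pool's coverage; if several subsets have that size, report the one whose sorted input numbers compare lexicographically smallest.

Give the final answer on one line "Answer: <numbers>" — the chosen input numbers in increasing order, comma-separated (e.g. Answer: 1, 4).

input #1, h=5, p=-2, s=3: events B1->F, B2->F, B4->E, B3->F, B5->F; outcomes B1=F, B2=F, B3=F, B4=E, B5=F
input #2, h=4, p=0, s=4: events B1->F, B2->T, B2->T, B2->T, B2->T, B2->T, B2->F, B4->S, B3->T; outcomes B1=F, B2=T, B2=F, B3=T, B4=S
input #3, h=4, p=-1, s=4: events B1->F, B2->T, B2->F, B4->E, B3->T; outcomes B1=F, B2=T, B2=F, B3=T, B4=E
input #4, h=5, p=-2, s=5: events B1->F, B2->F, B4->E, B3->F, B5->F; outcomes B1=F, B2=F, B3=F, B4=E, B5=F
together the pool reaches 8 outcomes: B1=F, B2=T, B2=F, B3=T, B3=F, B4=S, B4=E, B5=F
no size-1 subset reaches all 8 outcomes (best union: 5/8)
the canonical winner is {1, 2}: size 2, full 8-outcome coverage, earliest index list among size-2 covers

Answer: 1, 2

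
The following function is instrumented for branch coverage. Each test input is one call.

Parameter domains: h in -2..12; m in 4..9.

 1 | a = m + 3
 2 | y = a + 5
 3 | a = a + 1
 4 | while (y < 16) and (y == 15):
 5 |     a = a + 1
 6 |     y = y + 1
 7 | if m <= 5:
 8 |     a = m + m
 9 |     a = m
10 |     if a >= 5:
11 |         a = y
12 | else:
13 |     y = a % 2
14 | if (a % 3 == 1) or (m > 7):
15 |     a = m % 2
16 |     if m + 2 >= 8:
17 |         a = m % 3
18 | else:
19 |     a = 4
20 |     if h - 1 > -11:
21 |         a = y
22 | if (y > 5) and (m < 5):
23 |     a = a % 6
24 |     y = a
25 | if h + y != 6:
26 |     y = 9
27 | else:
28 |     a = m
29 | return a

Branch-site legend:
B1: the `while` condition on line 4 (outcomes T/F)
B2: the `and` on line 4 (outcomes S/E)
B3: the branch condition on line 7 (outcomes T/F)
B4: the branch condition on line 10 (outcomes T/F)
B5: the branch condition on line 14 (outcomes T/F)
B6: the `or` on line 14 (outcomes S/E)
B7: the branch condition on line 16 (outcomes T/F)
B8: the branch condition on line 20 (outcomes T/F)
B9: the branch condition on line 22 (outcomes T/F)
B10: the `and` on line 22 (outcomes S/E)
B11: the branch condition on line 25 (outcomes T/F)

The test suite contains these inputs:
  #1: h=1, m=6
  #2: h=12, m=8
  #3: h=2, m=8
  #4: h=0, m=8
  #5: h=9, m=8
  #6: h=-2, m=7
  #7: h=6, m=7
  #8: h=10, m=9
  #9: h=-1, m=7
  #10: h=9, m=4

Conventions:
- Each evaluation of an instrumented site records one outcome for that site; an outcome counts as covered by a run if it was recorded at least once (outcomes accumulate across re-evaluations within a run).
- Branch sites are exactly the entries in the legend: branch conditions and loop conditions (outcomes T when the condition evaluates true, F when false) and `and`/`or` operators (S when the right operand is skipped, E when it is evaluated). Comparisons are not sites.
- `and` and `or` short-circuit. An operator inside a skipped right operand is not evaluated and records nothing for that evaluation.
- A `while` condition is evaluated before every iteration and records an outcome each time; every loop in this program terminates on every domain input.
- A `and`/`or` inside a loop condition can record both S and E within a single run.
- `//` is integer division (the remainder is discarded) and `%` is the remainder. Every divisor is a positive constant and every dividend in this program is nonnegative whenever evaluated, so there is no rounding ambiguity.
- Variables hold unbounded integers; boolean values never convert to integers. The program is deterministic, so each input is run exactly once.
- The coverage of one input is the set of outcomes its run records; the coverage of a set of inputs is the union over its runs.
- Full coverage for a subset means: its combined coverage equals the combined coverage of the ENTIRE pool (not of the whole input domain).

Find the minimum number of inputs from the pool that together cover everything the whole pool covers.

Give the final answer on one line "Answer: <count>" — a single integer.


input #1, h=1, m=6: events B2->E, B1->F, B3->F, B6->S, B5->T, B7->T, B10->S, B9->F, B11->T; outcomes B1=F, B2=E, B3=F, B5=T, B6=S, B7=T, B9=F, B10=S, B11=T
input #2, h=12, m=8: events B2->S, B1->F, B3->F, B6->E, B5->T, B7->T, B10->S, B9->F, B11->T; outcomes B1=F, B2=S, B3=F, B5=T, B6=E, B7=T, B9=F, B10=S, B11=T
input #3, h=2, m=8: events B2->S, B1->F, B3->F, B6->E, B5->T, B7->T, B10->S, B9->F, B11->T; outcomes B1=F, B2=S, B3=F, B5=T, B6=E, B7=T, B9=F, B10=S, B11=T
input #4, h=0, m=8: events B2->S, B1->F, B3->F, B6->E, B5->T, B7->T, B10->S, B9->F, B11->T; outcomes B1=F, B2=S, B3=F, B5=T, B6=E, B7=T, B9=F, B10=S, B11=T
input #5, h=9, m=8: events B2->S, B1->F, B3->F, B6->E, B5->T, B7->T, B10->S, B9->F, B11->T; outcomes B1=F, B2=S, B3=F, B5=T, B6=E, B7=T, B9=F, B10=S, B11=T
input #6, h=-2, m=7: events B2->E, B1->T, B2->S, B1->F, B3->F, B6->E, B5->F, B8->T, B10->S, B9->F, B11->T; outcomes B1=T, B1=F, B2=S, B2=E, B3=F, B5=F, B6=E, B8=T, B9=F, B10=S, B11=T
input #7, h=6, m=7: events B2->E, B1->T, B2->S, B1->F, B3->F, B6->E, B5->F, B8->T, B10->S, B9->F, B11->F; outcomes B1=T, B1=F, B2=S, B2=E, B3=F, B5=F, B6=E, B8=T, B9=F, B10=S, B11=F
input #8, h=10, m=9: events B2->S, B1->F, B3->F, B6->S, B5->T, B7->T, B10->S, B9->F, B11->T; outcomes B1=F, B2=S, B3=F, B5=T, B6=S, B7=T, B9=F, B10=S, B11=T
input #9, h=-1, m=7: events B2->E, B1->T, B2->S, B1->F, B3->F, B6->E, B5->F, B8->T, B10->S, B9->F, B11->T; outcomes B1=T, B1=F, B2=S, B2=E, B3=F, B5=F, B6=E, B8=T, B9=F, B10=S, B11=T
input #10, h=9, m=4: events B2->E, B1->F, B3->T, B4->F, B6->S, B5->T, B7->F, B10->E, B9->T, B11->T; outcomes B1=F, B2=E, B3=T, B4=F, B5=T, B6=S, B7=F, B9=T, B10=E, B11=T
pool-wide coverage (20 outcomes): B1=T, B1=F, B2=S, B2=E, B3=T, B3=F, B4=F, B5=T, B5=F, B6=S, B6=E, B7=T, B7=F, B8=T, B9=T, B9=F, B10=S, B10=E, B11=T, B11=F
no size-1 subset reaches all 20 outcomes (best union: 11/20)
no size-2 subset reaches all 20 outcomes (best union: 19/20)
the canonical winner is {1, 7, 10}: size 3, full 20-outcome coverage, earliest index list among size-3 covers
Answer: 3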